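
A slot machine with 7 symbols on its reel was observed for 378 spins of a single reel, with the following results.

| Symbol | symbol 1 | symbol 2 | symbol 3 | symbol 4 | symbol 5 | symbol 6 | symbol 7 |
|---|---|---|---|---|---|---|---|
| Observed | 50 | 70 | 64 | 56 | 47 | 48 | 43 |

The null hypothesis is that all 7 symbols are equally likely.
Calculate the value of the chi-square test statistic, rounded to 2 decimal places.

Under H₀ each category has probability 1/7, so each expected count is 378/7 = 54.
χ² = (50−54)²/54 + (70−54)²/54 + (64−54)²/54 + (56−54)²/54 + (47−54)²/54 + (48−54)²/54 + (43−54)²/54
   = 0.296 + 4.741 + 1.852 + 0.074 + 0.907 + 0.667 + 2.241
Sum = 10.78

10.78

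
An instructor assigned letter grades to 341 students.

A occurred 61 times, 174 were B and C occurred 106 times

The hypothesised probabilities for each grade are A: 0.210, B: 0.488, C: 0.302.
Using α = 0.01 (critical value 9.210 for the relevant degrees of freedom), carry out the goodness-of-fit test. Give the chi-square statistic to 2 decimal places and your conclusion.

2.01; do not reject

Expected counts E_i = n·p_i: 341×0.210 = 71.61, 341×0.488 = 166.408, 341×0.302 = 102.982.
χ² = (61−71.61)²/71.61 + (174−166.408)²/166.408 + (106−102.982)²/102.982
   = 1.572 + 0.346 + 0.088
Sum = 2.01
df = 2. Since 2.01 < 9.210, we do not reject H₀.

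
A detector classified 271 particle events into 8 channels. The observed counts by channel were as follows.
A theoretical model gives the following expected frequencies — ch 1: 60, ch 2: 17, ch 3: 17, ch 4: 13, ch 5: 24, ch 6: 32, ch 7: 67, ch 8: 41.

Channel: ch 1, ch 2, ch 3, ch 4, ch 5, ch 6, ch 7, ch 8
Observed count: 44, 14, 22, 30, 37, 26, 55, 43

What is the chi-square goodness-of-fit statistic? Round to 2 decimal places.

38.91

cat         O        E   (O−E)²/E
ch 1       44       60      4.267
ch 2       14       17      0.529
ch 3       22       17      1.471
ch 4       30       13     22.231
ch 5       37       24      7.042
ch 6       26       32      1.125
ch 7       55       67      2.149
ch 8       43       41      0.098
Sum = 38.91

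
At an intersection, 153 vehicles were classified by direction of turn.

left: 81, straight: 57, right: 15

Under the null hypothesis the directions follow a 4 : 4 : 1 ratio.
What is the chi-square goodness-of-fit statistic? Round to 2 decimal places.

4.50

Ratio total = 9. Expected counts: 153×4/9 = 68, 153×4/9 = 68, 153×1/9 = 17.
left: (81 − 68)²/68 = 169/68 = 2.485
straight: (57 − 68)²/68 = 121/68 = 1.779
right: (15 − 17)²/17 = 4/17 = 0.235
Sum = 4.50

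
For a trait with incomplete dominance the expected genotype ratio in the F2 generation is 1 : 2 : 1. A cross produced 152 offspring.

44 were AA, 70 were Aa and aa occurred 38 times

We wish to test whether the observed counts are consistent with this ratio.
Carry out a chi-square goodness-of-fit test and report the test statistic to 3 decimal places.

Ratio total = 4. Expected counts: 152×1/4 = 38, 152×2/4 = 76, 152×1/4 = 38.
χ² = (44−38)²/38 + (70−76)²/76 + (38−38)²/38
   = 0.9474 + 0.4737 + 0.0000
Sum = 1.421

1.421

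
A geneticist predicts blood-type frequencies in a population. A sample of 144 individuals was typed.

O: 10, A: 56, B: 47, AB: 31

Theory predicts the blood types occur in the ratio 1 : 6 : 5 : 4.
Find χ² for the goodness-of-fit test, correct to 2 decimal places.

Ratio total = 16. Expected counts: 144×1/16 = 9, 144×6/16 = 54, 144×5/16 = 45, 144×4/16 = 36.
χ² = (10−9)²/9 + (56−54)²/54 + (47−45)²/45 + (31−36)²/36
   = 0.111 + 0.074 + 0.089 + 0.694
Sum = 0.97

0.97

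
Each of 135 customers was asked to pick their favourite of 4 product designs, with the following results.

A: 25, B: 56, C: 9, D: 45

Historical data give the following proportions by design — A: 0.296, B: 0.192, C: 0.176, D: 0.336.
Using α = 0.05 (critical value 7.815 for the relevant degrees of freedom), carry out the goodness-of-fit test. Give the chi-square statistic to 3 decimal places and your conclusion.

Expected counts E_i = n·p_i: 135×0.296 = 39.96, 135×0.192 = 25.92, 135×0.176 = 23.76, 135×0.336 = 45.36.
cat         O        E   (O−E)²/E
A          25    39.96     5.6006
B          56    25.92    34.9077
C           9    23.76     9.1691
D          45    45.36     0.0029
Sum = 49.680
df = 3. Since 49.680 > 7.815, we reject H₀.

49.680; reject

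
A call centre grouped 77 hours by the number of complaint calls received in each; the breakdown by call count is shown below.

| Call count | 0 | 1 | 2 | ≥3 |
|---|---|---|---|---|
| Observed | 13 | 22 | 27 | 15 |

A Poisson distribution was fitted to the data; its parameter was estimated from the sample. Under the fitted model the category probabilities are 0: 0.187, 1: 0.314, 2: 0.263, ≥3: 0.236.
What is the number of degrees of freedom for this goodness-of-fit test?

There are k = 4 categories and 1 parameter estimated from the data, so df = 4 − 1 − 1 = 2.

2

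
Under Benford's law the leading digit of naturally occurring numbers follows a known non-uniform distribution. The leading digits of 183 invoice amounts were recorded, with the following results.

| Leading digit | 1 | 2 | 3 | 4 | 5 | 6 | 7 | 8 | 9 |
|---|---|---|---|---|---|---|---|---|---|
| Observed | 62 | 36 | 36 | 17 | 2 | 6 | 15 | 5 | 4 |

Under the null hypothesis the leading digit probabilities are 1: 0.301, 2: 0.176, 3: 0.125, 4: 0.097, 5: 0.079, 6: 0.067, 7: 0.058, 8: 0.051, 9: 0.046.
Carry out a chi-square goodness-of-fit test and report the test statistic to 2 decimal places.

Expected counts E_i = n·p_i: 183×0.301 = 55.083, 183×0.176 = 32.208, 183×0.125 = 22.875, 183×0.097 = 17.751, 183×0.079 = 14.457, 183×0.067 = 12.261, 183×0.058 = 10.614, 183×0.051 = 9.333, 183×0.046 = 8.418.
cat         O        E   (O−E)²/E
1          62   55.083      0.869
2          36   32.208      0.446
3          36   22.875      7.531
4          17   17.751      0.032
5           2   14.457     10.734
6           6   12.261      3.197
7          15   10.614      1.812
8           5    9.333      2.012
9           4    8.418      2.319
Sum = 28.95

28.95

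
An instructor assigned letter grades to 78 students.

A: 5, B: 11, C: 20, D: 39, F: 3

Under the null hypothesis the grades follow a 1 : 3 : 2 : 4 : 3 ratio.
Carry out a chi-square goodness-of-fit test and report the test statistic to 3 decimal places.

Ratio total = 13. Expected counts: 78×1/13 = 6, 78×3/13 = 18, 78×2/13 = 12, 78×4/13 = 24, 78×3/13 = 18.
χ² = (5−6)²/6 + (11−18)²/18 + (20−12)²/12 + (39−24)²/24 + (3−18)²/18
   = 0.1667 + 2.7222 + 5.3333 + 9.3750 + 12.5000
Sum = 30.097

30.097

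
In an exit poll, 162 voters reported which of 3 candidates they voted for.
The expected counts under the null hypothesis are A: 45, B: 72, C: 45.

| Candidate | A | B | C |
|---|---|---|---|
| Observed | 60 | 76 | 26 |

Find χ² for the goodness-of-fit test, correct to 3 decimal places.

A: (60 − 45)²/45 = 225/45 = 5.0000
B: (76 − 72)²/72 = 16/72 = 0.2222
C: (26 − 45)²/45 = 361/45 = 8.0222
Sum = 13.244

13.244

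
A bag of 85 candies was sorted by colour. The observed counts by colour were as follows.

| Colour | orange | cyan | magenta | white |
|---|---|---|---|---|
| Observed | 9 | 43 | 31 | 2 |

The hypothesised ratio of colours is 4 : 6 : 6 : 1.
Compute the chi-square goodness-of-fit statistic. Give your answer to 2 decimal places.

13.52

Ratio total = 17. Expected counts: 85×4/17 = 20, 85×6/17 = 30, 85×6/17 = 30, 85×1/17 = 5.
orange: (9 − 20)²/20 = 121/20 = 6.050
cyan: (43 − 30)²/30 = 169/30 = 5.633
magenta: (31 − 30)²/30 = 1/30 = 0.033
white: (2 − 5)²/5 = 9/5 = 1.800
Sum = 13.52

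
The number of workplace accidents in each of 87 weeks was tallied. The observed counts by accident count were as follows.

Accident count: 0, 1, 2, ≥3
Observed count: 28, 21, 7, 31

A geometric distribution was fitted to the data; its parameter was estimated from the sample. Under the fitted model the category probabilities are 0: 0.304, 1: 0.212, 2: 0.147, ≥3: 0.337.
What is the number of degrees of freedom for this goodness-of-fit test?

2

There are k = 4 categories and 1 parameter estimated from the data, so df = 4 − 1 − 1 = 2.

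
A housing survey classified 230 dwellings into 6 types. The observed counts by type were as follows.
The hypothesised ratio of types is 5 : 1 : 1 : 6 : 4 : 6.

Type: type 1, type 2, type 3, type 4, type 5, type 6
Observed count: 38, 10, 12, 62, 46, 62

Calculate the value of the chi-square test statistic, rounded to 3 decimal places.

Ratio total = 23. Expected counts: 230×5/23 = 50, 230×1/23 = 10, 230×1/23 = 10, 230×6/23 = 60, 230×4/23 = 40, 230×6/23 = 60.
cat         O        E   (O−E)²/E
type 1     38       50     2.8800
type 2     10       10     0.0000
type 3     12       10     0.4000
type 4     62       60     0.0667
type 5     46       40     0.9000
type 6     62       60     0.0667
Sum = 4.313

4.313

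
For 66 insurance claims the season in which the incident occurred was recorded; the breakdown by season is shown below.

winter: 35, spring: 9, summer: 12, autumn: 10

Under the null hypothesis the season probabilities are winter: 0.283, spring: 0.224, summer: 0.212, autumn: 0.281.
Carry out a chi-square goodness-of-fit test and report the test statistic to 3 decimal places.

Expected counts E_i = n·p_i: 66×0.283 = 18.678, 66×0.224 = 14.784, 66×0.212 = 13.992, 66×0.281 = 18.546.
winter: (35 − 18.678)²/18.678 = 266.407684/18.678 = 14.2632
spring: (9 − 14.784)²/14.784 = 33.454656/14.784 = 2.2629
summer: (12 − 13.992)²/13.992 = 3.968064/13.992 = 0.2836
autumn: (10 − 18.546)²/18.546 = 73.034116/18.546 = 3.9380
Sum = 20.748

20.748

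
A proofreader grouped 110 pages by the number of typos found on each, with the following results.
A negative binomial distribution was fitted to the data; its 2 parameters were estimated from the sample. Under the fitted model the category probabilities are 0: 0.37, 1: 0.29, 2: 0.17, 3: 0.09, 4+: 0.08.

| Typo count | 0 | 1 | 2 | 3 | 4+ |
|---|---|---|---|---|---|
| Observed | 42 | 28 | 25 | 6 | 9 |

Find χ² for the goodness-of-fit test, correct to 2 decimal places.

4.18

Expected counts E_i = n·p_i: 110×0.37 = 40.7, 110×0.29 = 31.9, 110×0.17 = 18.7, 110×0.09 = 9.9, 110×0.08 = 8.8.
cat         O        E   (O−E)²/E
0          42     40.7      0.042
1          28     31.9      0.477
2          25     18.7      2.122
3           6      9.9      1.536
4+          9      8.8      0.005
Sum = 4.18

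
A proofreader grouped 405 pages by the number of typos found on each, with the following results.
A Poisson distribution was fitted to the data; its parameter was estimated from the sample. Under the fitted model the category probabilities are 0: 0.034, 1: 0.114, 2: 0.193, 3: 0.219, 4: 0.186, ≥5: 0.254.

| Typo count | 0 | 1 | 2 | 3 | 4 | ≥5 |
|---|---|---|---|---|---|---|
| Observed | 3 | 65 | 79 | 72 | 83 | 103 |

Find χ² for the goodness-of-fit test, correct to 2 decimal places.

20.04

Expected counts E_i = n·p_i: 405×0.034 = 13.77, 405×0.114 = 46.17, 405×0.193 = 78.165, 405×0.219 = 88.695, 405×0.186 = 75.33, 405×0.254 = 102.87.
0: (3 − 13.77)²/13.77 = 115.9929/13.77 = 8.424
1: (65 − 46.17)²/46.17 = 354.5689/46.17 = 7.680
2: (79 − 78.165)²/78.165 = 0.697225/78.165 = 0.009
3: (72 − 88.695)²/88.695 = 278.723025/88.695 = 3.142
4: (83 − 75.33)²/75.33 = 58.8289/75.33 = 0.781
≥5: (103 − 102.87)²/102.87 = 0.0169/102.87 = 0.000
Sum = 20.04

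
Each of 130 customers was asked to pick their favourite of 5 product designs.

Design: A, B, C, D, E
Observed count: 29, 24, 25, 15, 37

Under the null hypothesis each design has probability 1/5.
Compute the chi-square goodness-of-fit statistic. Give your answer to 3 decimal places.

Under H₀ each category has probability 1/5, so each expected count is 130/5 = 26.
cat         O        E   (O−E)²/E
A          29       26     0.3462
B          24       26     0.1538
C          25       26     0.0385
D          15       26     4.6538
E          37       26     4.6538
Sum = 9.846

9.846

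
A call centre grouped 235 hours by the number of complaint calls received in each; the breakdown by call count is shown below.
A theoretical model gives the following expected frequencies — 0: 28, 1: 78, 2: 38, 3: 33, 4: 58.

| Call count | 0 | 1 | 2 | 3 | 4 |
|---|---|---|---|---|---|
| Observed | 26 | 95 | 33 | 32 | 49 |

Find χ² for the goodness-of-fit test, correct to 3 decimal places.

χ² = (26−28)²/28 + (95−78)²/78 + (33−38)²/38 + (32−33)²/33 + (49−58)²/58
   = 0.1429 + 3.7051 + 0.6579 + 0.0303 + 1.3966
Sum = 5.933

5.933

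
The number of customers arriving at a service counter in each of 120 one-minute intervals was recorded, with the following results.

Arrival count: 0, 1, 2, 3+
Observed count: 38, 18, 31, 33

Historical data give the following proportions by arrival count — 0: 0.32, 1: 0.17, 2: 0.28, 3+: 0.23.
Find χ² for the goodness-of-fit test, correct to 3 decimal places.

Expected counts E_i = n·p_i: 120×0.32 = 38.4, 120×0.17 = 20.4, 120×0.28 = 33.6, 120×0.23 = 27.6.
0: (38 − 38.4)²/38.4 = 0.16/38.4 = 0.0042
1: (18 − 20.4)²/20.4 = 5.76/20.4 = 0.2824
2: (31 − 33.6)²/33.6 = 6.76/33.6 = 0.2012
3+: (33 − 27.6)²/27.6 = 29.16/27.6 = 1.0565
Sum = 1.544

1.544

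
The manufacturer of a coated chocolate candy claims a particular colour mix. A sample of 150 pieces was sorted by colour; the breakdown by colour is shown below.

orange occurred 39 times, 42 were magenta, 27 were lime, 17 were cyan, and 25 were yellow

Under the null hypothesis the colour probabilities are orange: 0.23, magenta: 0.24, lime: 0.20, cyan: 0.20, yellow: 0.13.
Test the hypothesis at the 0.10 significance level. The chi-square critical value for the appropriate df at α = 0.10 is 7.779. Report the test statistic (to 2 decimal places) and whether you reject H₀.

9.07; reject

Expected counts E_i = n·p_i: 150×0.23 = 34.5, 150×0.24 = 36, 150×0.20 = 30, 150×0.20 = 30, 150×0.13 = 19.5.
χ² = (39−34.5)²/34.5 + (42−36)²/36 + (27−30)²/30 + (17−30)²/30 + (25−19.5)²/19.5
   = 0.587 + 1.000 + 0.300 + 5.633 + 1.551
Sum = 9.07
df = 4. Since 9.07 > 7.779, we reject H₀.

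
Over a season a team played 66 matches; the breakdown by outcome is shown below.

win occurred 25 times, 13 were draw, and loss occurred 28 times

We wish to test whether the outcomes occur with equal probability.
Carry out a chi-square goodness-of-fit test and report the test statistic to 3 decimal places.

5.727

Under H₀ each category has probability 1/3, so each expected count is 66/3 = 22.
cat         O        E   (O−E)²/E
win        25       22     0.4091
draw       13       22     3.6818
loss       28       22     1.6364
Sum = 5.727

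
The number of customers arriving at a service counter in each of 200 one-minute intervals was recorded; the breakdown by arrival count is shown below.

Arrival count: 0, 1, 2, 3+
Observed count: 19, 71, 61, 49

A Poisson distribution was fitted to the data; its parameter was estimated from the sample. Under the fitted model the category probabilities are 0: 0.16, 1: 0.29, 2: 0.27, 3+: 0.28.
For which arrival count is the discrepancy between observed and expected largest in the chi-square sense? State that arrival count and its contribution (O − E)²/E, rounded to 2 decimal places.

0, 5.28

Expected counts E_i = n·p_i: 200×0.16 = 32, 200×0.29 = 58, 200×0.27 = 54, 200×0.28 = 56.
0: (19 − 32)²/32 = 169/32 = 5.281
1: (71 − 58)²/58 = 169/58 = 2.914
2: (61 − 54)²/54 = 49/54 = 0.907
3+: (49 − 56)²/56 = 49/56 = 0.875
The largest term is for 0: 5.28.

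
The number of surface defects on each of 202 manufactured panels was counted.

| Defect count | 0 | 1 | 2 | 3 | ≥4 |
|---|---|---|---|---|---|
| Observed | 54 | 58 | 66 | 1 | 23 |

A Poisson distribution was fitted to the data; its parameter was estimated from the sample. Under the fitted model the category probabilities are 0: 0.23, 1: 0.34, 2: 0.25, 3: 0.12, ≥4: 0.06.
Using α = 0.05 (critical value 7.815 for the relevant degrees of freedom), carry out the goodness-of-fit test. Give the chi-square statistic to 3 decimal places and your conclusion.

39.690; reject

Expected counts E_i = n·p_i: 202×0.23 = 46.46, 202×0.34 = 68.68, 202×0.25 = 50.5, 202×0.12 = 24.24, 202×0.06 = 12.12.
χ² = (54−46.46)²/46.46 + (58−68.68)²/68.68 + (66−50.5)²/50.5 + (1−24.24)²/24.24 + (23−12.12)²/12.12
   = 1.2237 + 1.6608 + 4.7574 + 22.2813 + 9.7669
Sum = 39.690
df = 3. Since 39.690 > 7.815, we reject H₀.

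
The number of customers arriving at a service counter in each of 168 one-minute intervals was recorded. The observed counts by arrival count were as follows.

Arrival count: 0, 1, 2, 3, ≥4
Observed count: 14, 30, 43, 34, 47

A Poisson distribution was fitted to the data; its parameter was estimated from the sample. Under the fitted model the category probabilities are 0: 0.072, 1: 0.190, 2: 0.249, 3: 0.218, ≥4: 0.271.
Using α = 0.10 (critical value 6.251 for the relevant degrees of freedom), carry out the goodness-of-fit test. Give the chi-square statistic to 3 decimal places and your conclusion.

Expected counts E_i = n·p_i: 168×0.072 = 12.096, 168×0.190 = 31.92, 168×0.249 = 41.832, 168×0.218 = 36.624, 168×0.271 = 45.528.
χ² = (14−12.096)²/12.096 + (30−31.92)²/31.92 + (43−41.832)²/41.832 + (34−36.624)²/36.624 + (47−45.528)²/45.528
   = 0.2997 + 0.1155 + 0.0326 + 0.1880 + 0.0476
Sum = 0.683
df = 3. Since 0.683 < 6.251, we do not reject H₀.

0.683; do not reject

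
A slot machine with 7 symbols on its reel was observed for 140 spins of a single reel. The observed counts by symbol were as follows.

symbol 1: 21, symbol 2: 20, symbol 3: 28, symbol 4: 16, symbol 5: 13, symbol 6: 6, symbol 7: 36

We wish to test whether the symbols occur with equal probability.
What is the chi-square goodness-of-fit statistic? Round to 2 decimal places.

Expected count for each of the 7 categories: 140/7 = 20.
χ² = (21−20)²/20 + (20−20)²/20 + (28−20)²/20 + (16−20)²/20 + (13−20)²/20 + (6−20)²/20 + (36−20)²/20
   = 0.050 + 0.000 + 3.200 + 0.800 + 2.450 + 9.800 + 12.800
Sum = 29.10

29.10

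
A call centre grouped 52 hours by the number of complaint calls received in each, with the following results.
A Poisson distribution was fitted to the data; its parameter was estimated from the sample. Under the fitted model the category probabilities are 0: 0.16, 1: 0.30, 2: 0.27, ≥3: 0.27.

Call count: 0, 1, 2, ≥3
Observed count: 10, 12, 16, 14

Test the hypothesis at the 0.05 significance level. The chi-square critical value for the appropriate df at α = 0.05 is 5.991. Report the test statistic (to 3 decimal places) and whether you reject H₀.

Expected counts E_i = n·p_i: 52×0.16 = 8.32, 52×0.30 = 15.6, 52×0.27 = 14.04, 52×0.27 = 14.04.
cat         O        E   (O−E)²/E
0          10     8.32     0.3392
1          12     15.6     0.8308
2          16    14.04     0.2736
≥3         14    14.04     0.0001
Sum = 1.444
df = 2. Since 1.444 < 5.991, we do not reject H₀.

1.444; do not reject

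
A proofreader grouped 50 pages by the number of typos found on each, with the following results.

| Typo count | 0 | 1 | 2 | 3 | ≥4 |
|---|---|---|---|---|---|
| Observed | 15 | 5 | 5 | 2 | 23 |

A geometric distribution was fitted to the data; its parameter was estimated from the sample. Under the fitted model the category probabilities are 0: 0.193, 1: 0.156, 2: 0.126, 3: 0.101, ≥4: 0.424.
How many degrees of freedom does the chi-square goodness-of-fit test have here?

There are k = 5 categories and 1 parameter estimated from the data, so df = 5 − 1 − 1 = 3.

3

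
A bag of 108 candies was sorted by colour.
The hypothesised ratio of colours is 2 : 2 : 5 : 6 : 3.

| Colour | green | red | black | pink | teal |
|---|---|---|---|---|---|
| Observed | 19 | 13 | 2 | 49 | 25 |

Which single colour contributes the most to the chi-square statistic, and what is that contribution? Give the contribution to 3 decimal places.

Ratio total = 18. Expected counts: 108×2/18 = 12, 108×2/18 = 12, 108×5/18 = 30, 108×6/18 = 36, 108×3/18 = 18.
green: (19 − 12)²/12 = 49/12 = 4.0833
red: (13 − 12)²/12 = 1/12 = 0.0833
black: (2 − 30)²/30 = 784/30 = 26.1333
pink: (49 − 36)²/36 = 169/36 = 4.6944
teal: (25 − 18)²/18 = 49/18 = 2.7222
The largest term is for black: 26.133.

black, 26.133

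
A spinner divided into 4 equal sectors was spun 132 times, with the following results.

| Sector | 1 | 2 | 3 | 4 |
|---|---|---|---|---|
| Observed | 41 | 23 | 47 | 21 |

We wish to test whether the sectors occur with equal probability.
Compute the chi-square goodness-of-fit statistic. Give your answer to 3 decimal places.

15.273

Expected count for each of the 4 categories: 132/4 = 33.
χ² = (41−33)²/33 + (23−33)²/33 + (47−33)²/33 + (21−33)²/33
   = 1.9394 + 3.0303 + 5.9394 + 4.3636
Sum = 15.273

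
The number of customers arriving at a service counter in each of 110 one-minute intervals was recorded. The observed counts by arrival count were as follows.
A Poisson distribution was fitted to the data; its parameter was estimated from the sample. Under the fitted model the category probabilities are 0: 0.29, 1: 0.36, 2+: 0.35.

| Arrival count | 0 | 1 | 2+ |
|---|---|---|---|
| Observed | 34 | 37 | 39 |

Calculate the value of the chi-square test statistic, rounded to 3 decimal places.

0.315

Expected counts E_i = n·p_i: 110×0.29 = 31.9, 110×0.36 = 39.6, 110×0.35 = 38.5.
χ² = (34−31.9)²/31.9 + (37−39.6)²/39.6 + (39−38.5)²/38.5
   = 0.1382 + 0.1707 + 0.0065
Sum = 0.315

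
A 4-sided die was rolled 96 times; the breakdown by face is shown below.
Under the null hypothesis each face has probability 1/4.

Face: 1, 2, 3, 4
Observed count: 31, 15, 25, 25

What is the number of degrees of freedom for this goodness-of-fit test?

3

There are k = 4 categories and no parameters were estimated from the data, so df = 4 − 1 = 3.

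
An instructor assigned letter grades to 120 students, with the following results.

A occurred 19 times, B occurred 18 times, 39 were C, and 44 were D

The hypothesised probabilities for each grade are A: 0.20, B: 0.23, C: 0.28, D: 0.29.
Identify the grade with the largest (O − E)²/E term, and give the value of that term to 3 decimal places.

Expected counts E_i = n·p_i: 120×0.20 = 24, 120×0.23 = 27.6, 120×0.28 = 33.6, 120×0.29 = 34.8.
χ² = (19−24)²/24 + (18−27.6)²/27.6 + (39−33.6)²/33.6 + (44−34.8)²/34.8
   = 1.0417 + 3.3391 + 0.8679 + 2.4322
The largest term is for B: 3.339.

B, 3.339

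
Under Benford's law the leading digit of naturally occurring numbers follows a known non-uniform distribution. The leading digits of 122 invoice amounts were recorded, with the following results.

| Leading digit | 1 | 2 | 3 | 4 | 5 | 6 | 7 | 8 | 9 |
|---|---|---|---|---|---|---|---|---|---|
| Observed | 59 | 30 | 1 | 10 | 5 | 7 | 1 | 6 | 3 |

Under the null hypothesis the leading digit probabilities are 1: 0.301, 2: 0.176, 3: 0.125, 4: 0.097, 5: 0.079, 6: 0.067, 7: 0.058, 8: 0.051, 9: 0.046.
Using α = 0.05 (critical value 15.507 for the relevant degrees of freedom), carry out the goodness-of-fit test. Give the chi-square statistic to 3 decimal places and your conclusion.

39.344; reject

Expected counts E_i = n·p_i: 122×0.301 = 36.722, 122×0.176 = 21.472, 122×0.125 = 15.25, 122×0.097 = 11.834, 122×0.079 = 9.638, 122×0.067 = 8.174, 122×0.058 = 7.076, 122×0.051 = 6.222, 122×0.046 = 5.612.
χ² = (59−36.722)²/36.722 + (30−21.472)²/21.472 + (1−15.25)²/15.25 + (10−11.834)²/11.834 + (5−9.638)²/9.638 + (7−8.174)²/8.174 + (1−7.076)²/7.076 + (6−6.222)²/6.222 + (3−5.612)²/5.612
   = 13.5153 + 3.3871 + 13.3156 + 0.2842 + 2.2319 + 0.1686 + 5.2173 + 0.0079 + 1.2157
Sum = 39.344
df = 8. Since 39.344 > 15.507, we reject H₀.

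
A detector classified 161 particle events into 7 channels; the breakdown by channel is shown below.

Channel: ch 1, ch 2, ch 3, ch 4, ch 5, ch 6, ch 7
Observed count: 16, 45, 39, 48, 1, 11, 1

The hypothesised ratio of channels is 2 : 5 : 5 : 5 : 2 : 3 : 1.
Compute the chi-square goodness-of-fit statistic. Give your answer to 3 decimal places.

30.405

Ratio total = 23. Expected counts: 161×2/23 = 14, 161×5/23 = 35, 161×5/23 = 35, 161×5/23 = 35, 161×2/23 = 14, 161×3/23 = 21, 161×1/23 = 7.
ch 1: (16 − 14)²/14 = 4/14 = 0.2857
ch 2: (45 − 35)²/35 = 100/35 = 2.8571
ch 3: (39 − 35)²/35 = 16/35 = 0.4571
ch 4: (48 − 35)²/35 = 169/35 = 4.8286
ch 5: (1 − 14)²/14 = 169/14 = 12.0714
ch 6: (11 − 21)²/21 = 100/21 = 4.7619
ch 7: (1 − 7)²/7 = 36/7 = 5.1429
Sum = 30.405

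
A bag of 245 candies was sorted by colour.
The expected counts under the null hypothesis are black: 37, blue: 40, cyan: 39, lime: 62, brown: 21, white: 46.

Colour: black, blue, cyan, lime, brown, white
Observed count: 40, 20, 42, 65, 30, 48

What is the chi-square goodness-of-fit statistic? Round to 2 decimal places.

black: (40 − 37)²/37 = 9/37 = 0.243
blue: (20 − 40)²/40 = 400/40 = 10.000
cyan: (42 − 39)²/39 = 9/39 = 0.231
lime: (65 − 62)²/62 = 9/62 = 0.145
brown: (30 − 21)²/21 = 81/21 = 3.857
white: (48 − 46)²/46 = 4/46 = 0.087
Sum = 14.56

14.56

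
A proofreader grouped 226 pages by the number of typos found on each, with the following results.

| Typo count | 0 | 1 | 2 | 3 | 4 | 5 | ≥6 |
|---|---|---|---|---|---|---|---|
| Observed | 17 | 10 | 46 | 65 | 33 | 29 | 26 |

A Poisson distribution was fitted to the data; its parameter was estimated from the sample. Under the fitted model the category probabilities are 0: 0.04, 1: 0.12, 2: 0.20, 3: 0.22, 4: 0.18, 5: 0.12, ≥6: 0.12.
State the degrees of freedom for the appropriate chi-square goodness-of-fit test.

There are k = 7 categories and 1 parameter estimated from the data, so df = 7 − 1 − 1 = 5.

5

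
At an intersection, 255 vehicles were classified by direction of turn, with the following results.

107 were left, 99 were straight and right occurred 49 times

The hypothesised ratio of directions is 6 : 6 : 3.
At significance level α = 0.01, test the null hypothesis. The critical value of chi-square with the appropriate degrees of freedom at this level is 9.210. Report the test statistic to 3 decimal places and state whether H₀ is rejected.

Ratio total = 15. Expected counts: 255×6/15 = 102, 255×6/15 = 102, 255×3/15 = 51.
χ² = (107−102)²/102 + (99−102)²/102 + (49−51)²/51
   = 0.2451 + 0.0882 + 0.0784
Sum = 0.412
df = 2. Since 0.412 < 9.210, we do not reject H₀.

0.412; do not reject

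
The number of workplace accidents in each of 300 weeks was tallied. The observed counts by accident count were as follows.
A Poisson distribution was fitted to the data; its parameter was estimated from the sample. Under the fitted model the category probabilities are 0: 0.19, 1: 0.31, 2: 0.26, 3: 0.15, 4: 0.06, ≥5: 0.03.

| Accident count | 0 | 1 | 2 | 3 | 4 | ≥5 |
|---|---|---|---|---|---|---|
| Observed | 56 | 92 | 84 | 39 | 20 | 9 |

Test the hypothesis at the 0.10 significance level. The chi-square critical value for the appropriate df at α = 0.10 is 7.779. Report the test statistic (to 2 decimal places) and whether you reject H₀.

Expected counts E_i = n·p_i: 300×0.19 = 57, 300×0.31 = 93, 300×0.26 = 78, 300×0.15 = 45, 300×0.06 = 18, 300×0.03 = 9.
cat         O        E   (O−E)²/E
0          56       57      0.018
1          92       93      0.011
2          84       78      0.462
3          39       45      0.800
4          20       18      0.222
≥5          9        9      0.000
Sum = 1.51
df = 4. Since 1.51 < 7.779, we do not reject H₀.

1.51; do not reject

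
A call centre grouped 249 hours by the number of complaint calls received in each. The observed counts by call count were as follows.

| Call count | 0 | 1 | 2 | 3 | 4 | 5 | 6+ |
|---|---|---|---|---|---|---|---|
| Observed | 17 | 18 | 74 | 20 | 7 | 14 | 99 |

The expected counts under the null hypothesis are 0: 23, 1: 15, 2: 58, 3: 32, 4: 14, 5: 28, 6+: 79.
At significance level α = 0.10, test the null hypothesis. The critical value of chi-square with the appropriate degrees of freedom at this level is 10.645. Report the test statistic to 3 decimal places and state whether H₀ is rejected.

cat         O        E   (O−E)²/E
0          17       23     1.5652
1          18       15     0.6000
2          74       58     4.4138
3          20       32     4.5000
4           7       14     3.5000
5          14       28     7.0000
6+         99       79     5.0633
Sum = 26.642
df = 6. Since 26.642 > 10.645, we reject H₀.

26.642; reject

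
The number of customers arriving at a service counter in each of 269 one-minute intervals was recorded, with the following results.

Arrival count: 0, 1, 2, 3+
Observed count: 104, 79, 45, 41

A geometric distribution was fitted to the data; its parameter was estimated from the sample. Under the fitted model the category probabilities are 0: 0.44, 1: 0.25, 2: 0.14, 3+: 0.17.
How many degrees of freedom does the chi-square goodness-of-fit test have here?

There are k = 4 categories and 1 parameter estimated from the data, so df = 4 − 1 − 1 = 2.

2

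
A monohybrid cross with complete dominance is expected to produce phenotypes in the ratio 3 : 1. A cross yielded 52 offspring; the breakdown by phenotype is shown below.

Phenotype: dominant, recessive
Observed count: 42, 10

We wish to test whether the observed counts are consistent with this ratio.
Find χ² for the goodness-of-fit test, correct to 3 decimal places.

Ratio total = 4. Expected counts: 52×3/4 = 39, 52×1/4 = 13.
χ² = (42−39)²/39 + (10−13)²/13
   = 0.2308 + 0.6923
Sum = 0.923

0.923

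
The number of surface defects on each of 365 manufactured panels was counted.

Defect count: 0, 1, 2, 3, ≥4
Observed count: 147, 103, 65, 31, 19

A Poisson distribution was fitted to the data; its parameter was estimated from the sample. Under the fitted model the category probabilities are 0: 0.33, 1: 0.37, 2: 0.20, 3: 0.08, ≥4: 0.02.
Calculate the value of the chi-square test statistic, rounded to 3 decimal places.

Expected counts E_i = n·p_i: 365×0.33 = 120.45, 365×0.37 = 135.05, 365×0.20 = 73, 365×0.08 = 29.2, 365×0.02 = 7.3.
χ² = (147−120.45)²/120.45 + (103−135.05)²/135.05 + (65−73)²/73 + (31−29.2)²/29.2 + (19−7.3)²/7.3
   = 5.8522 + 7.6061 + 0.8767 + 0.1110 + 18.7521
Sum = 33.198

33.198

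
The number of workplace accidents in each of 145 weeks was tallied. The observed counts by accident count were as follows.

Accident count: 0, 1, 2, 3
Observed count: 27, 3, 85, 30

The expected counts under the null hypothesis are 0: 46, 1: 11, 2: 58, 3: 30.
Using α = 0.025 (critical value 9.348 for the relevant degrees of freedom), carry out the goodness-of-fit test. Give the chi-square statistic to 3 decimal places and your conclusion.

0: (27 − 46)²/46 = 361/46 = 7.8478
1: (3 − 11)²/11 = 64/11 = 5.8182
2: (85 − 58)²/58 = 729/58 = 12.5690
3: (30 − 30)²/30 = 0/30 = 0.0000
Sum = 26.235
df = 3. Since 26.235 > 9.348, we reject H₀.

26.235; reject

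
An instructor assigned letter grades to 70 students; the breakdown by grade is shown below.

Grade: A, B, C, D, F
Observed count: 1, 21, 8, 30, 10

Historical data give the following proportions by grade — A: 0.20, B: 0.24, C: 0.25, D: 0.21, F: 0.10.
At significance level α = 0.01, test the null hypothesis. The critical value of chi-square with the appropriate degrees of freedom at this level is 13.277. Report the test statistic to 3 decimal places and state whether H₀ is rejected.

35.489; reject

Expected counts E_i = n·p_i: 70×0.20 = 14, 70×0.24 = 16.8, 70×0.25 = 17.5, 70×0.21 = 14.7, 70×0.10 = 7.
cat         O        E   (O−E)²/E
A           1       14    12.0714
B          21     16.8     1.0500
C           8     17.5     5.1571
D          30     14.7    15.9245
F          10        7     1.2857
Sum = 35.489
df = 4. Since 35.489 > 13.277, we reject H₀.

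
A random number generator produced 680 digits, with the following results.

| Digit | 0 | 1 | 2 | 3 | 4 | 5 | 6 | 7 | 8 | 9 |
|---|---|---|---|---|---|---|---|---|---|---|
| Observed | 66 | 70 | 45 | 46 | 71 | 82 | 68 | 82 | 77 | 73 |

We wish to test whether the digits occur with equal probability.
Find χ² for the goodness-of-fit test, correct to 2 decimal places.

22.47

Under H₀ each category has probability 1/10, so each expected count is 680/10 = 68.
χ² = (66−68)²/68 + (70−68)²/68 + (45−68)²/68 + (46−68)²/68 + (71−68)²/68 + (82−68)²/68 + (68−68)²/68 + (82−68)²/68 + (77−68)²/68 + (73−68)²/68
   = 0.059 + 0.059 + 7.779 + 7.118 + 0.132 + 2.882 + 0.000 + 2.882 + 1.191 + 0.368
Sum = 22.47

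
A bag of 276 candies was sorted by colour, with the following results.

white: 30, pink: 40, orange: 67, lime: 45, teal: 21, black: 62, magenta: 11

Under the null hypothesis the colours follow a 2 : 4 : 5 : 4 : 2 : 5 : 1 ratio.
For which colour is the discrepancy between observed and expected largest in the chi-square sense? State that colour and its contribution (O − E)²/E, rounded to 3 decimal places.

white, 1.500

Ratio total = 23. Expected counts: 276×2/23 = 24, 276×4/23 = 48, 276×5/23 = 60, 276×4/23 = 48, 276×2/23 = 24, 276×5/23 = 60, 276×1/23 = 12.
χ² = (30−24)²/24 + (40−48)²/48 + (67−60)²/60 + (45−48)²/48 + (21−24)²/24 + (62−60)²/60 + (11−12)²/12
   = 1.5000 + 1.3333 + 0.8167 + 0.1875 + 0.3750 + 0.0667 + 0.0833
The largest term is for white: 1.500.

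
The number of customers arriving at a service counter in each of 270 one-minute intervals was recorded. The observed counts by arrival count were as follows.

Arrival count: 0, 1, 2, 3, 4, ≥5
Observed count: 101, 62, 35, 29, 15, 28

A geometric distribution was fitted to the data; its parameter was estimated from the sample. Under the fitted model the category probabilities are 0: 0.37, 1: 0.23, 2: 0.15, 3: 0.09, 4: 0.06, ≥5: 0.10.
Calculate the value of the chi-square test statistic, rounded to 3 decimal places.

1.794

Expected counts E_i = n·p_i: 270×0.37 = 99.9, 270×0.23 = 62.1, 270×0.15 = 40.5, 270×0.09 = 24.3, 270×0.06 = 16.2, 270×0.10 = 27.
χ² = (101−99.9)²/99.9 + (62−62.1)²/62.1 + (35−40.5)²/40.5 + (29−24.3)²/24.3 + (15−16.2)²/16.2 + (28−27)²/27
   = 0.0121 + 0.0002 + 0.7469 + 0.9091 + 0.0889 + 0.0370
Sum = 1.794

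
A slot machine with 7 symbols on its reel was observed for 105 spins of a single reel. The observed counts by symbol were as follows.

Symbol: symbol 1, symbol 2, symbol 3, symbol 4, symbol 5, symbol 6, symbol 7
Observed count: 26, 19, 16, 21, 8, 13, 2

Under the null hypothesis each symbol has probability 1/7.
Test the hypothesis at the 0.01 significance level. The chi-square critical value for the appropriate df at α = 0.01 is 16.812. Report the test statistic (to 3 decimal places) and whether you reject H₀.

Expected count for each of the 7 categories: 105/7 = 15.
χ² = (26−15)²/15 + (19−15)²/15 + (16−15)²/15 + (21−15)²/15 + (8−15)²/15 + (13−15)²/15 + (2−15)²/15
   = 8.0667 + 1.0667 + 0.0667 + 2.4000 + 3.2667 + 0.2667 + 11.2667
Sum = 26.400
df = 6. Since 26.400 > 16.812, we reject H₀.

26.400; reject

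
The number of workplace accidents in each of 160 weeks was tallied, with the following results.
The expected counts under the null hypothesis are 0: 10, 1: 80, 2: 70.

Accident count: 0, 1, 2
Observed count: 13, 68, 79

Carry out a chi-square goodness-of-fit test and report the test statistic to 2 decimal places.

3.86

0: (13 − 10)²/10 = 9/10 = 0.900
1: (68 − 80)²/80 = 144/80 = 1.800
2: (79 − 70)²/70 = 81/70 = 1.157
Sum = 3.86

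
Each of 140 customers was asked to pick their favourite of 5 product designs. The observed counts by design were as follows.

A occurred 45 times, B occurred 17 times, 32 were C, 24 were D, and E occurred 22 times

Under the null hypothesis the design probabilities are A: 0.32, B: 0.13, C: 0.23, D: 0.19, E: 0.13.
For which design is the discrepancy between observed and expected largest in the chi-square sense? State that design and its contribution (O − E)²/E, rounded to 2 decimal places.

Expected counts E_i = n·p_i: 140×0.32 = 44.8, 140×0.13 = 18.2, 140×0.23 = 32.2, 140×0.19 = 26.6, 140×0.13 = 18.2.
χ² = (45−44.8)²/44.8 + (17−18.2)²/18.2 + (32−32.2)²/32.2 + (24−26.6)²/26.6 + (22−18.2)²/18.2
   = 0.001 + 0.079 + 0.001 + 0.254 + 0.793
The largest term is for E: 0.79.

E, 0.79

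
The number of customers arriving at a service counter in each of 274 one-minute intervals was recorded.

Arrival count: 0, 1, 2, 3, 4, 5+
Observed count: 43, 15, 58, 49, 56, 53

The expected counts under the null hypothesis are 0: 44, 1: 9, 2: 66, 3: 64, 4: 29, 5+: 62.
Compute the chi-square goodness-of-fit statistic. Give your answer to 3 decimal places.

0: (43 − 44)²/44 = 1/44 = 0.0227
1: (15 − 9)²/9 = 36/9 = 4.0000
2: (58 − 66)²/66 = 64/66 = 0.9697
3: (49 − 64)²/64 = 225/64 = 3.5156
4: (56 − 29)²/29 = 729/29 = 25.1379
5+: (53 − 62)²/62 = 81/62 = 1.3065
Sum = 34.952

34.952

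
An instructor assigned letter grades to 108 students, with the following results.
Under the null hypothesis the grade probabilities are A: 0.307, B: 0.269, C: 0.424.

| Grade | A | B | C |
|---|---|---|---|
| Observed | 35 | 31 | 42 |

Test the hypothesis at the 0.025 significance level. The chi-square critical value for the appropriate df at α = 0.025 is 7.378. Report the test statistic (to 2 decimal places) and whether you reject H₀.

0.55; do not reject

Expected counts E_i = n·p_i: 108×0.307 = 33.156, 108×0.269 = 29.052, 108×0.424 = 45.792.
A: (35 − 33.156)²/33.156 = 3.400336/33.156 = 0.103
B: (31 − 29.052)²/29.052 = 3.794704/29.052 = 0.131
C: (42 − 45.792)²/45.792 = 14.379264/45.792 = 0.314
Sum = 0.55
df = 2. Since 0.55 < 7.378, we do not reject H₀.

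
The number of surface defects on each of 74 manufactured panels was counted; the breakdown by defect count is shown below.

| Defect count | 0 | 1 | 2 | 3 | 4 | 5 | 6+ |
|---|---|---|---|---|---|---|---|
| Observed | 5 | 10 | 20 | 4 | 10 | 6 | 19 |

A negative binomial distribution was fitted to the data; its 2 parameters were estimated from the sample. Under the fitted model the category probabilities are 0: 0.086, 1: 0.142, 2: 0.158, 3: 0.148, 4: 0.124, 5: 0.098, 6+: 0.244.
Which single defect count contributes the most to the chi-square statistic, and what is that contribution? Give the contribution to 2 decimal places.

2, 5.90

Expected counts E_i = n·p_i: 74×0.086 = 6.364, 74×0.142 = 10.508, 74×0.158 = 11.692, 74×0.148 = 10.952, 74×0.124 = 9.176, 74×0.098 = 7.252, 74×0.244 = 18.056.
χ² = (5−6.364)²/6.364 + (10−10.508)²/10.508 + (20−11.692)²/11.692 + (4−10.952)²/10.952 + (10−9.176)²/9.176 + (6−7.252)²/7.252 + (19−18.056)²/18.056
   = 0.292 + 0.025 + 5.903 + 4.413 + 0.074 + 0.216 + 0.049
The largest term is for 2: 5.90.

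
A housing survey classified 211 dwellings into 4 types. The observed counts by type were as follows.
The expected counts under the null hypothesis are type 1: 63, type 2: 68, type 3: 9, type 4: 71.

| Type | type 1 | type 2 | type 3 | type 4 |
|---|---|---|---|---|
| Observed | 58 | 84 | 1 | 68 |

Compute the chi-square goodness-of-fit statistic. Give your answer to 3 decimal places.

cat         O        E   (O−E)²/E
type 1     58       63     0.3968
type 2     84       68     3.7647
type 3      1        9     7.1111
type 4     68       71     0.1268
Sum = 11.399

11.399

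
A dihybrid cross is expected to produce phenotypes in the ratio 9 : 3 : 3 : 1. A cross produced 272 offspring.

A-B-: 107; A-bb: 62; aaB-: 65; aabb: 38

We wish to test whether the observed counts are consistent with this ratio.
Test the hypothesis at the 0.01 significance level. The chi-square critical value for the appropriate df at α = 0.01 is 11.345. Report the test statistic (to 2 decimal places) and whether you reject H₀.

45.99; reject

Ratio total = 16. Expected counts: 272×9/16 = 153, 272×3/16 = 51, 272×3/16 = 51, 272×1/16 = 17.
cat         O        E   (O−E)²/E
A-B-      107      153     13.830
A-bb       62       51      2.373
aaB-       65       51      3.843
aabb       38       17     25.941
Sum = 45.99
df = 3. Since 45.99 > 11.345, we reject H₀.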